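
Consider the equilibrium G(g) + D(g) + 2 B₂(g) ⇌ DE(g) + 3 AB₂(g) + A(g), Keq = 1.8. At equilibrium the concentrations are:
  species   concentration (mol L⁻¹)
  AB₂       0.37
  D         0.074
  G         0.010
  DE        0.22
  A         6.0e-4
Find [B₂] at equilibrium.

At equilibrium, Keq = [DE]·[AB₂]³·[A] / ([G]·[D]·[B₂]²) = 1.8.
(0.22)·(0.37)³·(6.0e-4) / ((0.010)·(0.074)·([B₂])²) = 1.8
[B₂]² = 0.00502 ⇒ [B₂] = 0.071 mol L⁻¹

[B₂] = 0.071 mol L⁻¹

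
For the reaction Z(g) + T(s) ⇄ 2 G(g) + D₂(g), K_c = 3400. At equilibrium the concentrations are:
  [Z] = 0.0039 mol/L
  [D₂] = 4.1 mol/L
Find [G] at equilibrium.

(T is a pure solid — omitted from K_c.)
At equilibrium, K_c = [G]²·[D₂] / [Z] = 3400.
([G])²·(4.1) / (0.0039) = 3400
[G]² = 3.23 ⇒ [G] = 1.8 mol/L

[G] = 1.8 mol/L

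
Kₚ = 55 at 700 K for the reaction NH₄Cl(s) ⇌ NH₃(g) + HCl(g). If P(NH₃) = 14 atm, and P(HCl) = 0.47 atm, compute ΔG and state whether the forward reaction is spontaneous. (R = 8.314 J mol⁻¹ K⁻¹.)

ΔG = -12.4 kJ/mol; the forward reaction is spontaneous

(NH₄Cl is a pure solid — omitted from Qₚ.)
Qₚ = P(NH₃)·P(HCl) = (14)·(0.47) = 6.58
ΔG = RT ln(Qₚ/Kₚ) = (8.314 J mol⁻¹ K⁻¹)(700 K) × ln(6.58/55)
   = (5.820 kJ/mol)(-2.123) = -12.4 kJ/mol
ΔG < 0, so the forward reaction is spontaneous (proceeds forward).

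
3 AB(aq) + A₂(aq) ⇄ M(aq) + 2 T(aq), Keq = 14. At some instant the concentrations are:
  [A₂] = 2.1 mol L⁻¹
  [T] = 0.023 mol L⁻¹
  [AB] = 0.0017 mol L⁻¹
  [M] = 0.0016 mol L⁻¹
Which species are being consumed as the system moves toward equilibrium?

Q = [M]·[T]² / ([AB]³·[A₂]) = (0.0016)·(0.023)² / ((0.0017)³·(2.1)) = 82
Q = 82 > Keq = 14: net reverse reaction.

M, T (products)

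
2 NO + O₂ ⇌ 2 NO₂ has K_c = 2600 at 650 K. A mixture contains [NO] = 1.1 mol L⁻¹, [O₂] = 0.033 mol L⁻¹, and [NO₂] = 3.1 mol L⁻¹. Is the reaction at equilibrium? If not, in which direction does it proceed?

Q_c = [NO₂]² / ([NO]²·[O₂]) = (3.1)² / ((1.1)²·(0.033)) = 240
Q_c = 240 < K_c = 2600, so the forward reaction proceeds.

in the forward direction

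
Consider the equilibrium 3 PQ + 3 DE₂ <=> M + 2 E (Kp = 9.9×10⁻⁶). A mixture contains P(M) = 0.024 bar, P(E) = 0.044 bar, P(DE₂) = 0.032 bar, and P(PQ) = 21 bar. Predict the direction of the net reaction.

in the reverse direction

Qp = P(M)·P(E)² / (P(PQ)³·P(DE₂)³) = (0.024)·(0.044)² / ((21)³·(0.032)³) = 1.5×10⁻⁴
Qp = 1.5×10⁻⁴ > Kp = 9.9×10⁻⁶, so the reverse reaction proceeds.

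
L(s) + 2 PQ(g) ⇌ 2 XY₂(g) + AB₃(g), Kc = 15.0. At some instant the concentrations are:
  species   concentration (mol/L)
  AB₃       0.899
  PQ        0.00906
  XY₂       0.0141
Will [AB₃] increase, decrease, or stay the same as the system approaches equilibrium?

(L is a pure solid — omitted from Qc.)
Qc = [XY₂]²·[AB₃] / [PQ]² = (0.0141)²·(0.899) / (0.00906)² = 2.18
Qc = 2.18 < Kc = 15.0: net forward reaction.
AB₃ is a product, so it increases.

increase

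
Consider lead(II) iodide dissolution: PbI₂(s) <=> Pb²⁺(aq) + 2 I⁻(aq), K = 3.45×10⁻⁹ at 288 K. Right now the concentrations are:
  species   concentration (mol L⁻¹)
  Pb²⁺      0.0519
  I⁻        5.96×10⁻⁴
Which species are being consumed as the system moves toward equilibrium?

Pb²⁺, I⁻ (products)

(PbI₂ is a pure solid — omitted from Q.)
Q = [Pb²⁺]·[I⁻]² = (0.0519)·(5.96×10⁻⁴)² = 1.84×10⁻⁸
Q = 1.84×10⁻⁸ > K = 3.45×10⁻⁹: net reverse reaction.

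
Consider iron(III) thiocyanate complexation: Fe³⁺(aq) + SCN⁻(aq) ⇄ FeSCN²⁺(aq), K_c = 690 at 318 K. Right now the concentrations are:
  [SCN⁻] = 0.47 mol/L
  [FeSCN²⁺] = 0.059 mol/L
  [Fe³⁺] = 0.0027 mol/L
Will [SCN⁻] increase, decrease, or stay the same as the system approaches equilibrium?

decrease

Q_c = [FeSCN²⁺] / ([Fe³⁺]·[SCN⁻]) = (0.059) / ((0.0027)·(0.47)) = 46
Q_c = 46 < K_c = 690: net forward reaction.
SCN⁻ is a reactant, so it decreases.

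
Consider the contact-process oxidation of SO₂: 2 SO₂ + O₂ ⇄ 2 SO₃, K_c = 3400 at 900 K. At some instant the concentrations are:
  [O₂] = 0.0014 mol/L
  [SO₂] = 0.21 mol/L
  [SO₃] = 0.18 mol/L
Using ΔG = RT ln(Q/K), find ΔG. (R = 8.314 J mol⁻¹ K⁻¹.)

Q_c = [SO₃]² / ([SO₂]²·[O₂]) = (0.18)² / ((0.21)²·(0.0014)) = 525
ΔG = RT ln(Q_c/K_c) = (8.314 J mol⁻¹ K⁻¹)(900 K) × ln(525/3400)
   = (7.483 kJ/mol)(-1.868) = -14.0 kJ/mol
ΔG < 0, so the forward reaction is spontaneous (proceeds forward).

ΔG = -14.0 kJ/mol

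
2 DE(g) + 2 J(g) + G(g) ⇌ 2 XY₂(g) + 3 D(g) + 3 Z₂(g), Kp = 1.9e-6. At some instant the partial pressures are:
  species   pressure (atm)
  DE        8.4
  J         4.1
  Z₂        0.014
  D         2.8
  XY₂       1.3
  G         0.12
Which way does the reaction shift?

to the right

Qp = P(XY₂)²·P(D)³·P(Z₂)³ / (P(DE)²·P(J)²·P(G)) = (1.3)²·(2.8)³·(0.014)³ / ((8.4)²·(4.1)²·(0.12)) = 7.2e-7
Qp = 7.2e-7 < Kp = 1.9e-6, so the forward reaction proceeds.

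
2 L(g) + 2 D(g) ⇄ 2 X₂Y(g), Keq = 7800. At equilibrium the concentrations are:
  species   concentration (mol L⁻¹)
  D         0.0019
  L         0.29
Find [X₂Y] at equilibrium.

[X₂Y] = 0.049 mol L⁻¹

At equilibrium, Keq = [X₂Y]² / ([L]²·[D]²) = 7800.
([X₂Y])² / ((0.29)²·(0.0019)²) = 7800
[X₂Y]² = 0.00237 ⇒ [X₂Y] = 0.049 mol L⁻¹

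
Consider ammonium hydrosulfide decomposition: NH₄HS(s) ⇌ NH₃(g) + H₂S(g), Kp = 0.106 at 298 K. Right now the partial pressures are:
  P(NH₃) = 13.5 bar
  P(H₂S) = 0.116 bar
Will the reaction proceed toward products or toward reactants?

reverse (toward reactants)

(NH₄HS is a pure solid — omitted from Qp.)
Qp = P(NH₃)·P(H₂S) = (13.5)·(0.116) = 1.57
Qp = 1.57 > Kp = 0.106, so the reverse reaction proceeds.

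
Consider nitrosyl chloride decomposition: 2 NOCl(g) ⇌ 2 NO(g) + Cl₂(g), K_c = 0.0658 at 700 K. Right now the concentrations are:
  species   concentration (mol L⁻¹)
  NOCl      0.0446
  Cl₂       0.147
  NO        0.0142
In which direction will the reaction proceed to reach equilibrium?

Q_c = [NO]²·[Cl₂] / [NOCl]² = (0.0142)²·(0.147) / (0.0446)² = 0.0149
Q_c = 0.0149 < K_c = 0.0658, so the forward reaction proceeds.

to the right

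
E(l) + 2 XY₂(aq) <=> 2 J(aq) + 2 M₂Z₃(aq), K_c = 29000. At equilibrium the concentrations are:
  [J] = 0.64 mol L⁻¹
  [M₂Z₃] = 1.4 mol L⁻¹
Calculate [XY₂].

[XY₂] = 0.0053 mol L⁻¹

(E is a pure liquid — omitted from K_c.)
At equilibrium, K_c = [J]²·[M₂Z₃]² / [XY₂]² = 29000.
(0.64)²·(1.4)² / ([XY₂])² = 29000
[XY₂]² = 2.77×10⁻⁵ ⇒ [XY₂] = 0.0053 mol L⁻¹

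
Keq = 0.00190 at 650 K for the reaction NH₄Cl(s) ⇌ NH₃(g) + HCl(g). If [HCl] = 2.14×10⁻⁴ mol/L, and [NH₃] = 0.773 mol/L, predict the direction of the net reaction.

forward (toward products)

(NH₄Cl is a pure solid — omitted from Q.)
Q = [NH₃]·[HCl] = (0.773)·(2.14×10⁻⁴) = 1.65×10⁻⁴
Q = 1.65×10⁻⁴ < Keq = 0.00190, so the forward reaction proceeds.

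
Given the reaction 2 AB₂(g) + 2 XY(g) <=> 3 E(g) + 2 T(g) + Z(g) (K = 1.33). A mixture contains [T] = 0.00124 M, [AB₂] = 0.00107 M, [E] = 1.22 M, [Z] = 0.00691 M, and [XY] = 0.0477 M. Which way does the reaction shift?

toward reactants

Q = [E]³·[T]²·[Z] / ([AB₂]²·[XY]²) = (1.22)³·(0.00124)²·(0.00691) / ((0.00107)²·(0.0477)²) = 7.41
Q = 7.41 > K = 1.33, so the reverse reaction proceeds.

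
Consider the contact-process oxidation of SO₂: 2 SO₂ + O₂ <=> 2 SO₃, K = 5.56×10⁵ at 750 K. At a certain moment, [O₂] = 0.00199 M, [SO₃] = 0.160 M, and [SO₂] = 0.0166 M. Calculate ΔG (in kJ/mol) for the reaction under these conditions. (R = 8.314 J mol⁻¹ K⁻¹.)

Q = [SO₃]² / ([SO₂]²·[O₂]) = (0.160)² / ((0.0166)²·(0.00199)) = 46700
ΔG = RT ln(Q/K) = (8.314 J mol⁻¹ K⁻¹)(750 K) × ln(46700/5.56×10⁵)
   = (6.236 kJ/mol)(-2.477) = -15.4 kJ/mol
ΔG < 0, so the forward reaction is spontaneous (proceeds forward).

ΔG = -15.4 kJ/mol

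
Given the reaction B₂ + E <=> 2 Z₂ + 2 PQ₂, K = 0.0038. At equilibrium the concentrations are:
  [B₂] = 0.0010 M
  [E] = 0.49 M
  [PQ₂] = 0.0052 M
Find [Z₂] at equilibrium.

[Z₂] = 0.26 M

At equilibrium, K = [Z₂]²·[PQ₂]² / ([B₂]·[E]) = 0.0038.
([Z₂])²·(0.0052)² / ((0.0010)·(0.49)) = 0.0038
[Z₂]² = 0.0689 ⇒ [Z₂] = 0.26 M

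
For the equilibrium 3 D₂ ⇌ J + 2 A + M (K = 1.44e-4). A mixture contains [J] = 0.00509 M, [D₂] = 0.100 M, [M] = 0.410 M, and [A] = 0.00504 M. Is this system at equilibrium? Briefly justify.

no; Q < K, reaction proceeds forward

Q = [J]·[A]²·[M] / [D₂]³ = (0.00509)·(0.00504)²·(0.410) / (0.100)³ = 5.30e-5
Q = 5.30e-5 < K = 1.44e-4: net forward reaction.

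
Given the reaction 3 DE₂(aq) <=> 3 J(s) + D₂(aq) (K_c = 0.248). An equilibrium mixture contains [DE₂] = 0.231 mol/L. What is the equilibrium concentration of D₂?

(J is a pure solid — omitted from K_c.)
At equilibrium, K_c = [D₂] / [DE₂]³ = 0.248.
([D₂]) / (0.231)³ = 0.248
[D₂] = 0.00306 mol/L

[D₂] = 0.00306 mol/L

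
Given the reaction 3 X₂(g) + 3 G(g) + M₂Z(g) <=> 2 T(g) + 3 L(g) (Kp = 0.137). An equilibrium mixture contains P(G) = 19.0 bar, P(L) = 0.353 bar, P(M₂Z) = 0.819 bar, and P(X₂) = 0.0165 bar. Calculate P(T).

At equilibrium, Kp = P(T)²·P(L)³ / (P(X₂)³·P(G)³·P(M₂Z)) = 0.137.
(P(T))²·(0.353)³ / ((0.0165)³·(19.0)³·(0.819)) = 0.137
P(T)² = 0.0786 ⇒ P(T) = 0.280 bar

P(T) = 0.280 bar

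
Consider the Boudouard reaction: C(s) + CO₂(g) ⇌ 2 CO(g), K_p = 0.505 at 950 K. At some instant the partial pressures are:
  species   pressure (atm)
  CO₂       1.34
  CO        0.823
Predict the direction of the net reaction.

(C is a pure solid — omitted from Q_p.)
Q_p = P(CO)² / P(CO₂) = (0.823)² / (1.34) = 0.505
Q_p = 0.505 = K_p, so the system is already at equilibrium.

neither direction; the system is at equilibrium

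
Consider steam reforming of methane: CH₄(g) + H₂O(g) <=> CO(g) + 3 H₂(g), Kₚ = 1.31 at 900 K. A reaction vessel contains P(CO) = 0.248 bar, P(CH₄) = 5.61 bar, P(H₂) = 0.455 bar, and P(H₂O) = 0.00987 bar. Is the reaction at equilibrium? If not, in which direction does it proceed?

forward (toward products)

Qₚ = P(CO)·P(H₂)³ / (P(CH₄)·P(H₂O)) = (0.248)·(0.455)³ / ((5.61)·(0.00987)) = 0.422
Qₚ = 0.422 < Kₚ = 1.31, so the forward reaction proceeds.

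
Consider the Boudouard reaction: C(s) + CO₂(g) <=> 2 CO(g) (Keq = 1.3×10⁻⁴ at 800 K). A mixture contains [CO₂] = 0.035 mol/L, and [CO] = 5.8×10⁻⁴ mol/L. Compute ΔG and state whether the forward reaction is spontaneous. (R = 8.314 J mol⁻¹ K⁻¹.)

(C is a pure solid — omitted from Q.)
Q = [CO]² / [CO₂] = (5.8×10⁻⁴)² / (0.035) = 9.61×10⁻⁶
ΔG = RT ln(Q/Keq) = (8.314 J mol⁻¹ K⁻¹)(800 K) × ln(9.61×10⁻⁶/1.3×10⁻⁴)
   = (6.651 kJ/mol)(-2.605) = -17.3 kJ/mol
ΔG < 0, so the forward reaction is spontaneous (proceeds forward).

ΔG = -17.3 kJ/mol; the forward reaction is spontaneous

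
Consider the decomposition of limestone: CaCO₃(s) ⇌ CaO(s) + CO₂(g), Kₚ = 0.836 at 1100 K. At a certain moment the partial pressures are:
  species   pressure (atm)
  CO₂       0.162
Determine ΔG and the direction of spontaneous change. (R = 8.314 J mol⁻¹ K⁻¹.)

(CaCO₃, CaO are pure solids — omitted from Qₚ.)
Qₚ = P(CO₂) = 0.162
ΔG = RT ln(Qₚ/Kₚ) = (8.314 J mol⁻¹ K⁻¹)(1100 K) × ln(0.162/0.836)
   = (9.145 kJ/mol)(-1.641) = -15.0 kJ/mol
ΔG < 0, so the forward reaction is spontaneous (proceeds forward).

ΔG = -15.0 kJ/mol; the forward reaction is spontaneous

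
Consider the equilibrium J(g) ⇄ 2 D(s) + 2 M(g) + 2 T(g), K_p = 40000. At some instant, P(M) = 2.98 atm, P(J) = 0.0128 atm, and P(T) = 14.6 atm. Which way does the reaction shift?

toward reactants

(D is a pure solid — omitted from Q_p.)
Q_p = P(M)²·P(T)² / P(J) = (2.98)²·(14.6)² / (0.0128) = 1.48×10⁵
Q_p = 1.48×10⁵ > K_p = 40000, so the reverse reaction proceeds.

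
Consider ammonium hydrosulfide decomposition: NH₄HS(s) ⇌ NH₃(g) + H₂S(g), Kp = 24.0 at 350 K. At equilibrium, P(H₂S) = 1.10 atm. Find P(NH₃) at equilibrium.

(NH₄HS is a pure solid — omitted from Kp.)
At equilibrium, Kp = P(NH₃)·P(H₂S) = 24.0.
(P(NH₃))·(1.10) = 24.0
P(NH₃) = 21.8 atm

P(NH₃) = 21.8 atm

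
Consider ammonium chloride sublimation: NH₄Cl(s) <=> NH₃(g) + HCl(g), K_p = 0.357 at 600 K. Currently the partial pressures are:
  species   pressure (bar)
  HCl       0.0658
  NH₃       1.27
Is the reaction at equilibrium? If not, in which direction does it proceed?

(NH₄Cl is a pure solid — omitted from Q_p.)
Q_p = P(NH₃)·P(HCl) = (1.27)·(0.0658) = 0.0836
Q_p = 0.0836 < K_p = 0.357, so the forward reaction proceeds.

forward (toward products)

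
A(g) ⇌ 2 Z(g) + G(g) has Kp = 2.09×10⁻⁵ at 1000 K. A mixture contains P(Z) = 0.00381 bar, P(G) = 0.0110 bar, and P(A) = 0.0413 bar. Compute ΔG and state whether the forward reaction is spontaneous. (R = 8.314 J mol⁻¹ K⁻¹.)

ΔG = -14.0 kJ/mol; the forward reaction is spontaneous

Qp = P(Z)²·P(G) / P(A) = (0.00381)²·(0.0110) / (0.0413) = 3.87×10⁻⁶
ΔG = RT ln(Qp/Kp) = (8.314 J mol⁻¹ K⁻¹)(1000 K) × ln(3.87×10⁻⁶/2.09×10⁻⁵)
   = (8.314 kJ/mol)(-1.686) = -14.0 kJ/mol
ΔG < 0, so the forward reaction is spontaneous (proceeds forward).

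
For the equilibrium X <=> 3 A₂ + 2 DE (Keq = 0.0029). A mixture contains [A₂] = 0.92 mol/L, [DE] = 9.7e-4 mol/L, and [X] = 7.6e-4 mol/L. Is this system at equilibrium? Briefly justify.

no; Q < K, reaction proceeds forward

Q = [A₂]³·[DE]² / [X] = (0.92)³·(9.7e-4)² / (7.6e-4) = 9.6e-4
Q = 9.6e-4 < Keq = 0.0029: net forward reaction.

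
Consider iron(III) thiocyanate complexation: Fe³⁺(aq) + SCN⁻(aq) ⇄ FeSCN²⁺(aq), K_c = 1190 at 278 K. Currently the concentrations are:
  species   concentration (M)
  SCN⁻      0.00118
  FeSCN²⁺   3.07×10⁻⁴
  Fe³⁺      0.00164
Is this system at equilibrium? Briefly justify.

Q_c = [FeSCN²⁺] / ([Fe³⁺]·[SCN⁻]) = (3.07×10⁻⁴) / ((0.00164)·(0.00118)) = 159
Q_c = 159 < K_c = 1190: net forward reaction.

no; Q < K, reaction proceeds forward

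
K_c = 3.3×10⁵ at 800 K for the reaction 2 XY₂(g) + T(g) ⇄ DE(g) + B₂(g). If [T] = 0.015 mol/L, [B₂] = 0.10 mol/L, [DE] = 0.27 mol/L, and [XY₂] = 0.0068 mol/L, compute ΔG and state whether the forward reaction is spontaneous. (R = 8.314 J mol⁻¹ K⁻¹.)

ΔG = -14.2 kJ/mol; the forward reaction is spontaneous

Q_c = [DE]·[B₂] / ([XY₂]²·[T]) = (0.27)·(0.10) / ((0.0068)²·(0.015)) = 38900
ΔG = RT ln(Q_c/K_c) = (8.314 J mol⁻¹ K⁻¹)(800 K) × ln(38900/3.3×10⁵)
   = (6.651 kJ/mol)(-2.138) = -14.2 kJ/mol
ΔG < 0, so the forward reaction is spontaneous (proceeds forward).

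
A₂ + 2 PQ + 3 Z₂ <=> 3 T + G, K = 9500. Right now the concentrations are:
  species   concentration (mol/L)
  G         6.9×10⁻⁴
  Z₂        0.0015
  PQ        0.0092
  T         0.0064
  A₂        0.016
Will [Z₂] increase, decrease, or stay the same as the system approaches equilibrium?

increase

Q = [T]³·[G] / ([A₂]·[PQ]²·[Z₂]³) = (0.0064)³·(6.9×10⁻⁴) / ((0.016)·(0.0092)²·(0.0015)³) = 40000
Q = 40000 > K = 9500: net reverse reaction.
Z₂ is a reactant, so it increases.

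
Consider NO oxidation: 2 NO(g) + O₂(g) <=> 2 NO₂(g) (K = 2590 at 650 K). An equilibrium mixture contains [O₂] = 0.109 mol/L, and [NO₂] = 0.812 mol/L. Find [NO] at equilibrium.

[NO] = 0.0483 mol/L

At equilibrium, K = [NO₂]² / ([NO]²·[O₂]) = 2590.
(0.812)² / (([NO])²·(0.109)) = 2590
[NO]² = 0.00234 ⇒ [NO] = 0.0483 mol/L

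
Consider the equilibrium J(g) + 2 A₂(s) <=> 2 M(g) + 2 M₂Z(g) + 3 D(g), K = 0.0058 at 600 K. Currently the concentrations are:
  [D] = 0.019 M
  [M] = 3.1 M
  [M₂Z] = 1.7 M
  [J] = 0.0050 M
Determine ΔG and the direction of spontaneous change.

(A₂ is a pure solid — omitted from Q.)
Q = [M]²·[M₂Z]²·[D]³ / [J] = (3.1)²·(1.7)²·(0.019)³ / (0.0050) = 0.0381
ΔG = RT ln(Q/K) = (8.314 J mol⁻¹ K⁻¹)(600 K) × ln(0.0381/0.0058)
   = (4.988 kJ/mol)(1.882) = 9.39 kJ/mol
ΔG > 0, so the forward reaction is non-spontaneous (proceeds in reverse).

ΔG = 9.39 kJ/mol; the forward reaction is non-spontaneous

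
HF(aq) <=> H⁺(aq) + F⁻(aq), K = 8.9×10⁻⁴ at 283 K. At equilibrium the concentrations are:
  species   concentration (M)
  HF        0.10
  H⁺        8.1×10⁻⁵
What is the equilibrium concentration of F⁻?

At equilibrium, K = [H⁺]·[F⁻] / [HF] = 8.9×10⁻⁴.
(8.1×10⁻⁵)·([F⁻]) / (0.10) = 8.9×10⁻⁴
[F⁻] = 1.10 = 1.1 M

[F⁻] = 1.1 M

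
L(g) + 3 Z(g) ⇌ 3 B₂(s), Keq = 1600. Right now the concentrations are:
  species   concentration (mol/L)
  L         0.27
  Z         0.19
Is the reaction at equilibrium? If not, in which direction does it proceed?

toward products

(B₂ is a pure solid — omitted from Q.)
Q = 1 / ([L]·[Z]³) = 1 / ((0.27)·(0.19)³) = 540
Q = 540 < Keq = 1600, so the forward reaction proceeds.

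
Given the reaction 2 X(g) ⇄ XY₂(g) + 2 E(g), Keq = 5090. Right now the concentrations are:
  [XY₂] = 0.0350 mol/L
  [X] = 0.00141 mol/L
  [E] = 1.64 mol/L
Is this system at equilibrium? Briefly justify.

no; Q > K, reaction proceeds in reverse

Q = [XY₂]·[E]² / [X]² = (0.0350)·(1.64)² / (0.00141)² = 47300
Q = 47300 > Keq = 5090: net reverse reaction.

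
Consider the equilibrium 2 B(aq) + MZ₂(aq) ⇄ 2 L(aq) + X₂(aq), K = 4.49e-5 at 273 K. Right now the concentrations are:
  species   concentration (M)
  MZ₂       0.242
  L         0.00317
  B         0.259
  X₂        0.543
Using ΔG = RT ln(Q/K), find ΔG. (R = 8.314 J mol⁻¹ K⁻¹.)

ΔG = 4.57 kJ/mol

Q = [L]²·[X₂] / ([B]²·[MZ₂]) = (0.00317)²·(0.543) / ((0.259)²·(0.242)) = 3.36e-4
ΔG = RT ln(Q/K) = (8.314 J mol⁻¹ K⁻¹)(273 K) × ln(3.36e-4/4.49e-5)
   = (2.270 kJ/mol)(2.013) = 4.57 kJ/mol
ΔG > 0, so the forward reaction is non-spontaneous (proceeds in reverse).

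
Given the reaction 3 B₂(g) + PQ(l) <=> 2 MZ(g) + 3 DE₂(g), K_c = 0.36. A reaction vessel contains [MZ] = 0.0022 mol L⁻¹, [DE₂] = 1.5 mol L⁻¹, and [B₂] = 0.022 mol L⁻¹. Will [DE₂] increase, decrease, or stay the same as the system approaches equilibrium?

(PQ is a pure liquid — omitted from Q_c.)
Q_c = [MZ]²·[DE₂]³ / [B₂]³ = (0.0022)²·(1.5)³ / (0.022)³ = 1.5
Q_c = 1.5 > K_c = 0.36: net reverse reaction.
DE₂ is a product, so it decreases.

decrease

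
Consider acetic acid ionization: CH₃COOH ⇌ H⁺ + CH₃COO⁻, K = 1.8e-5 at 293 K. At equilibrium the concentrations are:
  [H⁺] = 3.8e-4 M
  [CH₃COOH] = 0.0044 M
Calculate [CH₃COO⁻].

At equilibrium, K = [H⁺]·[CH₃COO⁻] / [CH₃COOH] = 1.8e-5.
(3.8e-4)·([CH₃COO⁻]) / (0.0044) = 1.8e-5
[CH₃COO⁻] = 2.08e-4 = 2.1e-4 M

[CH₃COO⁻] = 2.1e-4 M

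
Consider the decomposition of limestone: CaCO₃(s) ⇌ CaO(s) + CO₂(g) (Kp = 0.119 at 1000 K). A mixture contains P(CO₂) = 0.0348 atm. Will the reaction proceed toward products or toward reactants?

(CaCO₃, CaO are pure solids — omitted from Qp.)
Qp = P(CO₂) = 0.0348
Qp = 0.0348 < Kp = 0.119, so the forward reaction proceeds.

forward (toward products)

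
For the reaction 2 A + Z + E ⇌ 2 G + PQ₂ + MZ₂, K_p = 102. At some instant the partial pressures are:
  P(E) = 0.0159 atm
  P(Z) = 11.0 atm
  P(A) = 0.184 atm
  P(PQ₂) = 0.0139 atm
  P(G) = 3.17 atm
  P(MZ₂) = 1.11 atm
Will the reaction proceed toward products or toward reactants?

Q_p = P(G)²·P(PQ₂)·P(MZ₂) / (P(A)²·P(Z)·P(E)) = (3.17)²·(0.0139)·(1.11) / ((0.184)²·(11.0)·(0.0159)) = 26.2
Q_p = 26.2 < K_p = 102, so the forward reaction proceeds.

in the forward direction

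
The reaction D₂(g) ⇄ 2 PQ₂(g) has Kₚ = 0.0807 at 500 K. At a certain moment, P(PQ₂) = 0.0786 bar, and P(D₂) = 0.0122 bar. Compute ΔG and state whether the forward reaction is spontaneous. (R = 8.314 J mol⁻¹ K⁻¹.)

Qₚ = P(PQ₂)² / P(D₂) = (0.0786)² / (0.0122) = 0.506
ΔG = RT ln(Qₚ/Kₚ) = (8.314 J mol⁻¹ K⁻¹)(500 K) × ln(0.506/0.0807)
   = (4.157 kJ/mol)(1.836) = 7.63 kJ/mol
ΔG > 0, so the forward reaction is non-spontaneous (proceeds in reverse).

ΔG = 7.63 kJ/mol; the forward reaction is non-spontaneous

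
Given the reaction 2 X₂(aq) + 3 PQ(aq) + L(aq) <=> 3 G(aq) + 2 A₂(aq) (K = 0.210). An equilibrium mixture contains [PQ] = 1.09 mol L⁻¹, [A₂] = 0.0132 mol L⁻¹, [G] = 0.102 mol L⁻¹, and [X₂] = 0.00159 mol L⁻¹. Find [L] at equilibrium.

[L] = 0.269 mol L⁻¹

At equilibrium, K = [G]³·[A₂]² / ([X₂]²·[PQ]³·[L]) = 0.210.
(0.102)³·(0.0132)² / ((0.00159)²·(1.09)³·([L])) = 0.210
[L] = 0.269 mol L⁻¹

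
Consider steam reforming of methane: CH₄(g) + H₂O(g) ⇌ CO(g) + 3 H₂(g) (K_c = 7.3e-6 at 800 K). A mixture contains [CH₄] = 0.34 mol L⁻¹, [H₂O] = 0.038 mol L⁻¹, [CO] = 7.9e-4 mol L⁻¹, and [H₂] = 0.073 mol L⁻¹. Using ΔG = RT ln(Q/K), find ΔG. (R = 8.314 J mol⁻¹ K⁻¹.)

ΔG = 7.86 kJ/mol

Q_c = [CO]·[H₂]³ / ([CH₄]·[H₂O]) = (7.9e-4)·(0.073)³ / ((0.34)·(0.038)) = 2.38e-5
ΔG = RT ln(Q_c/K_c) = (8.314 J mol⁻¹ K⁻¹)(800 K) × ln(2.38e-5/7.3e-6)
   = (6.651 kJ/mol)(1.182) = 7.86 kJ/mol
ΔG > 0, so the forward reaction is non-spontaneous (proceeds in reverse).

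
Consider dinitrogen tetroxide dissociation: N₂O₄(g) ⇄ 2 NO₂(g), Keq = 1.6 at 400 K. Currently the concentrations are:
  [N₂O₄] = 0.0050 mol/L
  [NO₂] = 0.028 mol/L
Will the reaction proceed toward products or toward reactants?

Q = [NO₂]² / [N₂O₄] = (0.028)² / (0.0050) = 0.16
Q = 0.16 < Keq = 1.6, so the forward reaction proceeds.

to the right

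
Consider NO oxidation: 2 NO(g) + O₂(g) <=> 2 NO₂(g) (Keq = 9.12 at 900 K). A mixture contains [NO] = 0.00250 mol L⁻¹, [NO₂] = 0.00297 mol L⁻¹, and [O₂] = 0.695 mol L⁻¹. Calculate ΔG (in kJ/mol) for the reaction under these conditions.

ΔG = -11.2 kJ/mol

Q = [NO₂]² / ([NO]²·[O₂]) = (0.00297)² / ((0.00250)²·(0.695)) = 2.03
ΔG = RT ln(Q/Keq) = (8.314 J mol⁻¹ K⁻¹)(900 K) × ln(2.03/9.12)
   = (7.483 kJ/mol)(-1.502) = -11.2 kJ/mol
ΔG < 0, so the forward reaction is spontaneous (proceeds forward).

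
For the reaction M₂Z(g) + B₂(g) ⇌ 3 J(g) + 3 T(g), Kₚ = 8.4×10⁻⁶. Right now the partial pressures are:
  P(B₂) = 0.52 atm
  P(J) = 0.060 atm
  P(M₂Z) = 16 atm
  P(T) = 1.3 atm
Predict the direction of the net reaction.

reverse (toward reactants)

Qₚ = P(J)³·P(T)³ / (P(M₂Z)·P(B₂)) = (0.060)³·(1.3)³ / ((16)·(0.52)) = 5.7×10⁻⁵
Qₚ = 5.7×10⁻⁵ > Kₚ = 8.4×10⁻⁶, so the reverse reaction proceeds.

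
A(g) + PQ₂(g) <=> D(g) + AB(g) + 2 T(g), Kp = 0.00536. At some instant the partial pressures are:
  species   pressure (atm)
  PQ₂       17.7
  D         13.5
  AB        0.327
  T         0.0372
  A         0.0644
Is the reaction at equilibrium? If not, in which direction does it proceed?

Qp = P(D)·P(AB)·P(T)² / (P(A)·P(PQ₂)) = (13.5)·(0.327)·(0.0372)² / ((0.0644)·(17.7)) = 0.00536
Qp = 0.00536 = Kp, so the system is already at equilibrium.

no net change (already at equilibrium)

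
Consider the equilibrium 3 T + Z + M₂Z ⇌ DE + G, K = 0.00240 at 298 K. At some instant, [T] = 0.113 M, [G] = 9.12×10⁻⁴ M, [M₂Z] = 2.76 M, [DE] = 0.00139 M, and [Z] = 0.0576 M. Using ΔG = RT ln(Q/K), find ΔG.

ΔG = 2.07 kJ/mol

Q = [DE]·[G] / ([T]³·[Z]·[M₂Z]) = (0.00139)·(9.12×10⁻⁴) / ((0.113)³·(0.0576)·(2.76)) = 0.00553
ΔG = RT ln(Q/K) = (8.314 J mol⁻¹ K⁻¹)(298 K) × ln(0.00553/0.00240)
   = (2.478 kJ/mol)(0.8347) = 2.07 kJ/mol
ΔG > 0, so the forward reaction is non-spontaneous (proceeds in reverse).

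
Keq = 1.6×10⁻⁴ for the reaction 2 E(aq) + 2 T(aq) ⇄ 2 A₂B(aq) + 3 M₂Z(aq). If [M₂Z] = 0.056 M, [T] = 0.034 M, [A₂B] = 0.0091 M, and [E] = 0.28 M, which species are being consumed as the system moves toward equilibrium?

none (at equilibrium)

Q = [A₂B]²·[M₂Z]³ / ([E]²·[T]²) = (0.0091)²·(0.056)³ / ((0.28)²·(0.034)²) = 1.6×10⁻⁴
Q = 1.6×10⁻⁴ = Keq; the system is at equilibrium.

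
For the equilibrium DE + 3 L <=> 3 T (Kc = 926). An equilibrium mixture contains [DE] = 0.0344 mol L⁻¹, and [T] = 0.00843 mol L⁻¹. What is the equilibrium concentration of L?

[L] = 0.00266 mol L⁻¹

At equilibrium, Kc = [T]³ / ([DE]·[L]³) = 926.
(0.00843)³ / ((0.0344)·([L])³) = 926
[L]³ = 1.88×10⁻⁸ ⇒ [L] = 0.00266 mol L⁻¹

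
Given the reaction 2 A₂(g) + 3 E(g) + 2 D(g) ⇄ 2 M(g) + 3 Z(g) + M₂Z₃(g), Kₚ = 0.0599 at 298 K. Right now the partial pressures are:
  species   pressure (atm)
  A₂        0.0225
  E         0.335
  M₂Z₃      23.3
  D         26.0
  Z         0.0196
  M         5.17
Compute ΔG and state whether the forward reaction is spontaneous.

ΔG = 4.47 kJ/mol; the forward reaction is non-spontaneous

Qₚ = P(M)²·P(Z)³·P(M₂Z₃) / (P(A₂)²·P(E)³·P(D)²) = (5.17)²·(0.0196)³·(23.3) / ((0.0225)²·(0.335)³·(26.0)²) = 0.364
ΔG = RT ln(Qₚ/Kₚ) = (8.314 J mol⁻¹ K⁻¹)(298 K) × ln(0.364/0.0599)
   = (2.478 kJ/mol)(1.804) = 4.47 kJ/mol
ΔG > 0, so the forward reaction is non-spontaneous (proceeds in reverse).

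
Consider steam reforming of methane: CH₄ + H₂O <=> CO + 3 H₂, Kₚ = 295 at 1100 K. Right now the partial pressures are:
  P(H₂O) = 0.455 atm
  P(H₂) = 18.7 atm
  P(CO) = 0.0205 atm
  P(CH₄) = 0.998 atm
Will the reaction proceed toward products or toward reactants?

neither direction; the system is at equilibrium

Qₚ = P(CO)·P(H₂)³ / (P(CH₄)·P(H₂O)) = (0.0205)·(18.7)³ / ((0.998)·(0.455)) = 295
Qₚ = 295 = Kₚ, so the system is already at equilibrium.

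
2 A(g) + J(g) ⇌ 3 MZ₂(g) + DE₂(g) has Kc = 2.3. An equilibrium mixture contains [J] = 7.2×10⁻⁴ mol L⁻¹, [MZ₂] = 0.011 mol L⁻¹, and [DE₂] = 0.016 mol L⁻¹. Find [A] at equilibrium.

At equilibrium, Kc = [MZ₂]³·[DE₂] / ([A]²·[J]) = 2.3.
(0.011)³·(0.016) / (([A])²·(7.2×10⁻⁴)) = 2.3
[A]² = 1.29×10⁻⁵ ⇒ [A] = 0.0036 mol L⁻¹

[A] = 0.0036 mol L⁻¹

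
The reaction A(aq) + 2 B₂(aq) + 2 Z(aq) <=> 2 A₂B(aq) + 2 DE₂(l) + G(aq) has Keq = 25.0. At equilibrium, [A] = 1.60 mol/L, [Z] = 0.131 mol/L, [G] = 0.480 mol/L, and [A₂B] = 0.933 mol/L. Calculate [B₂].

(DE₂ is a pure liquid — omitted from Keq.)
At equilibrium, Keq = [A₂B]²·[G] / ([A]·[B₂]²·[Z]²) = 25.0.
(0.933)²·(0.480) / ((1.60)·([B₂])²·(0.131)²) = 25.0
[B₂]² = 0.609 ⇒ [B₂] = 0.780 mol/L

[B₂] = 0.780 mol/L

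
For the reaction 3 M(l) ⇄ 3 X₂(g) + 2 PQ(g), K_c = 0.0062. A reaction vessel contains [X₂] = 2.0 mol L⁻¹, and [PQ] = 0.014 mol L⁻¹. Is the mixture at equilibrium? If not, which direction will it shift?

no; Q < K, reaction proceeds forward

(M is a pure liquid — omitted from Q_c.)
Q_c = [X₂]³·[PQ]² = (2.0)³·(0.014)² = 0.0016
Q_c = 0.0016 < K_c = 0.0062: net forward reaction.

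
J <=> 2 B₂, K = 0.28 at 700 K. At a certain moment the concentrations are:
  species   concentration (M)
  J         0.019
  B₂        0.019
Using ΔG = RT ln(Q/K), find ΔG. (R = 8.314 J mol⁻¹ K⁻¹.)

ΔG = -15.7 kJ/mol

Q = [B₂]² / [J] = (0.019)² / (0.019) = 0.0190
ΔG = RT ln(Q/K) = (8.314 J mol⁻¹ K⁻¹)(700 K) × ln(0.0190/0.28)
   = (5.820 kJ/mol)(-2.690) = -15.7 kJ/mol
ΔG < 0, so the forward reaction is spontaneous (proceeds forward).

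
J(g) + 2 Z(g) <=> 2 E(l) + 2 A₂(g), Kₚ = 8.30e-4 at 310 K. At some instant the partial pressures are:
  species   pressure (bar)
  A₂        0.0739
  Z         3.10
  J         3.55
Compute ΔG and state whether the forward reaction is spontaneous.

ΔG = -4.24 kJ/mol; the forward reaction is spontaneous

(E is a pure liquid — omitted from Qₚ.)
Qₚ = P(A₂)² / (P(J)·P(Z)²) = (0.0739)² / ((3.55)·(3.10)²) = 1.60e-4
ΔG = RT ln(Qₚ/Kₚ) = (8.314 J mol⁻¹ K⁻¹)(310 K) × ln(1.60e-4/8.30e-4)
   = (2.577 kJ/mol)(-1.646) = -4.24 kJ/mol
ΔG < 0, so the forward reaction is spontaneous (proceeds forward).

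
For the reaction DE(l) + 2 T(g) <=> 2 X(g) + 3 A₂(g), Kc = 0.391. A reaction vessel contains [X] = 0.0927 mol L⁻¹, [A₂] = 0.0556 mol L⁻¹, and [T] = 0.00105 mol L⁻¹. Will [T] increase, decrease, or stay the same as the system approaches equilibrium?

increase

(DE is a pure liquid — omitted from Qc.)
Qc = [X]²·[A₂]³ / [T]² = (0.0927)²·(0.0556)³ / (0.00105)² = 1.34
Qc = 1.34 > Kc = 0.391: net reverse reaction.
T is a reactant, so it increases.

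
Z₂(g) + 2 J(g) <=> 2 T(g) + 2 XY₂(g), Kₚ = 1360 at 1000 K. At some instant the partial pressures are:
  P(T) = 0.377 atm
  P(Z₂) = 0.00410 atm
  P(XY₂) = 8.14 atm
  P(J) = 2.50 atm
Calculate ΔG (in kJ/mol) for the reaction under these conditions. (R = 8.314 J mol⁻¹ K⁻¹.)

Qₚ = P(T)²·P(XY₂)² / (P(Z₂)·P(J)²) = (0.377)²·(8.14)² / ((0.00410)·(2.50)²) = 368
ΔG = RT ln(Qₚ/Kₚ) = (8.314 J mol⁻¹ K⁻¹)(1000 K) × ln(368/1360)
   = (8.314 kJ/mol)(-1.307) = -10.9 kJ/mol
ΔG < 0, so the forward reaction is spontaneous (proceeds forward).

ΔG = -10.9 kJ/mol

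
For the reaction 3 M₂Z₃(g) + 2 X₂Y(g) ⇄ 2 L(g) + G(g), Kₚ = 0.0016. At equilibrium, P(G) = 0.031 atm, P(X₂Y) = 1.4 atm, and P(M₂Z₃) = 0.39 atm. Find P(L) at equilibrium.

P(L) = 0.077 atm

At equilibrium, Kₚ = P(L)²·P(G) / (P(M₂Z₃)³·P(X₂Y)²) = 0.0016.
(P(L))²·(0.031) / ((0.39)³·(1.4)²) = 0.0016
P(L)² = 0.00600 ⇒ P(L) = 0.077 atm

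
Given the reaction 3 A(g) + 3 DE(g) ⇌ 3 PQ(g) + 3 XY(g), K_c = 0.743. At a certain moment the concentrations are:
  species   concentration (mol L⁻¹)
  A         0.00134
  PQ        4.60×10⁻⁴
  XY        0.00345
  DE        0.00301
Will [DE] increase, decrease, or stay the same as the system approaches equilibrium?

Q_c = [PQ]³·[XY]³ / ([A]³·[DE]³) = (4.60×10⁻⁴)³·(0.00345)³ / ((0.00134)³·(0.00301)³) = 0.0609
Q_c = 0.0609 < K_c = 0.743: net forward reaction.
DE is a reactant, so it decreases.

decrease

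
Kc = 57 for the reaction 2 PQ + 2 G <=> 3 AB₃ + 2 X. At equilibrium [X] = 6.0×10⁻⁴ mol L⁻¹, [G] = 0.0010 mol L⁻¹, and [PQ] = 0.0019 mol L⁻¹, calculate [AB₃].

At equilibrium, Kc = [AB₃]³·[X]² / ([PQ]²·[G]²) = 57.
([AB₃])³·(6.0×10⁻⁴)² / ((0.0019)²·(0.0010)²) = 57
[AB₃]³ = 5.72×10⁻⁴ ⇒ [AB₃] = 0.083 mol L⁻¹

[AB₃] = 0.083 mol L⁻¹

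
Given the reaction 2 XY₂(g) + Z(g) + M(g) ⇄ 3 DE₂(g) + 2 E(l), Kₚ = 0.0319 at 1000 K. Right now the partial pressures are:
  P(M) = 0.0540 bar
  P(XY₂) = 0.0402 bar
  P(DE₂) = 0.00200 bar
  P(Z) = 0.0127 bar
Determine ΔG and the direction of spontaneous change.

ΔG = -12.4 kJ/mol; the forward reaction is spontaneous

(E is a pure liquid — omitted from Qₚ.)
Qₚ = P(DE₂)³ / (P(XY₂)²·P(Z)·P(M)) = (0.00200)³ / ((0.0402)²·(0.0127)·(0.0540)) = 0.00722
ΔG = RT ln(Qₚ/Kₚ) = (8.314 J mol⁻¹ K⁻¹)(1000 K) × ln(0.00722/0.0319)
   = (8.314 kJ/mol)(-1.486) = -12.4 kJ/mol
ΔG < 0, so the forward reaction is spontaneous (proceeds forward).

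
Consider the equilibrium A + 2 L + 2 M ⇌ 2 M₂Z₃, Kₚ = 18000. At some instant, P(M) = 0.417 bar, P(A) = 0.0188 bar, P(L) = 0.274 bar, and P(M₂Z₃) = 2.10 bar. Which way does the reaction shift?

Qₚ = P(M₂Z₃)² / (P(A)·P(L)²·P(M)²) = (2.10)² / ((0.0188)·(0.274)²·(0.417)²) = 18000
Qₚ = 18000 = Kₚ, so the system is already at equilibrium.

at equilibrium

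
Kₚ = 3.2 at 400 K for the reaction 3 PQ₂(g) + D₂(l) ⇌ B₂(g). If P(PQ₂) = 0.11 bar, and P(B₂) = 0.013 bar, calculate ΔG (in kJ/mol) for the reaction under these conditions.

ΔG = 3.71 kJ/mol

(D₂ is a pure liquid — omitted from Qₚ.)
Qₚ = P(B₂) / P(PQ₂)³ = (0.013) / (0.11)³ = 9.77
ΔG = RT ln(Qₚ/Kₚ) = (8.314 J mol⁻¹ K⁻¹)(400 K) × ln(9.77/3.2)
   = (3.326 kJ/mol)(1.116) = 3.71 kJ/mol
ΔG > 0, so the forward reaction is non-spontaneous (proceeds in reverse).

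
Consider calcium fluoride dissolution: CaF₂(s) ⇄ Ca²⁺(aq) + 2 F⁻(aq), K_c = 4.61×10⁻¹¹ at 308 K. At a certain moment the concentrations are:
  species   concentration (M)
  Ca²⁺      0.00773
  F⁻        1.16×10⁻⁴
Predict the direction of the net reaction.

in the reverse direction

(CaF₂ is a pure solid — omitted from Q_c.)
Q_c = [Ca²⁺]·[F⁻]² = (0.00773)·(1.16×10⁻⁴)² = 1.04×10⁻¹⁰
Q_c = 1.04×10⁻¹⁰ > K_c = 4.61×10⁻¹¹, so the reverse reaction proceeds.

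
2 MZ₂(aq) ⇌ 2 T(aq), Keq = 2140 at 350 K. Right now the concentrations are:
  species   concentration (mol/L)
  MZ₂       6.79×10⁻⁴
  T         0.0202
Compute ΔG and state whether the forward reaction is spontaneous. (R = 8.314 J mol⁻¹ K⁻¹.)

ΔG = -2.57 kJ/mol; the forward reaction is spontaneous

Q = [T]² / [MZ₂]² = (0.0202)² / (6.79×10⁻⁴)² = 885
ΔG = RT ln(Q/Keq) = (8.314 J mol⁻¹ K⁻¹)(350 K) × ln(885/2140)
   = (2.910 kJ/mol)(-0.8830) = -2.57 kJ/mol
ΔG < 0, so the forward reaction is spontaneous (proceeds forward).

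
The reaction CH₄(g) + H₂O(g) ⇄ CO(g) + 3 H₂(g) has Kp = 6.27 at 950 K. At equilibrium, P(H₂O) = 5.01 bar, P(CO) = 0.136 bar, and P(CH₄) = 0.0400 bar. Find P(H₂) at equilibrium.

At equilibrium, Kp = P(CO)·P(H₂)³ / (P(CH₄)·P(H₂O)) = 6.27.
(0.136)·(P(H₂))³ / ((0.0400)·(5.01)) = 6.27
P(H₂)³ = 9.24 ⇒ P(H₂) = 2.10 bar

P(H₂) = 2.10 bar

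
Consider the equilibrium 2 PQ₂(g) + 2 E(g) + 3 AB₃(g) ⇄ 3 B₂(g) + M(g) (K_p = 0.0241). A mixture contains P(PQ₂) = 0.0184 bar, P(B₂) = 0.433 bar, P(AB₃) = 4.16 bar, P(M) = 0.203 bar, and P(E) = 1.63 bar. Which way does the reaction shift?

Q_p = P(B₂)³·P(M) / (P(PQ₂)²·P(E)²·P(AB₃)³) = (0.433)³·(0.203) / ((0.0184)²·(1.63)²·(4.16)³) = 0.254
Q_p = 0.254 > K_p = 0.0241, so the reverse reaction proceeds.

reverse (toward reactants)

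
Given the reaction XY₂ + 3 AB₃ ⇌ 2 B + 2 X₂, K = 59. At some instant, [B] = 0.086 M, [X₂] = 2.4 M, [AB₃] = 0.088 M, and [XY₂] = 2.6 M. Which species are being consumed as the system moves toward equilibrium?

XY₂, AB₃ (reactants)

Q = [B]²·[X₂]² / ([XY₂]·[AB₃]³) = (0.086)²·(2.4)² / ((2.6)·(0.088)³) = 24
Q = 24 < K = 59: net forward reaction.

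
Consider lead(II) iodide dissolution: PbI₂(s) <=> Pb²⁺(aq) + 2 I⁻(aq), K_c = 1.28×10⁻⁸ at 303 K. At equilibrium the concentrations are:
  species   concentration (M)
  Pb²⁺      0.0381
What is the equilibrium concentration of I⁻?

[I⁻] = 5.80×10⁻⁴ M

(PbI₂ is a pure solid — omitted from K_c.)
At equilibrium, K_c = [Pb²⁺]·[I⁻]² = 1.28×10⁻⁸.
(0.0381)·([I⁻])² = 1.28×10⁻⁸
[I⁻]² = 3.36×10⁻⁷ ⇒ [I⁻] = 5.80×10⁻⁴ M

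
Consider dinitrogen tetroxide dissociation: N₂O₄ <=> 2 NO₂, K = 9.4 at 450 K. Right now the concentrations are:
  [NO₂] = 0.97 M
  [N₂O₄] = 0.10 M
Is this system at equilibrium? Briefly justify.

yes, at equilibrium

Q = [NO₂]² / [N₂O₄] = (0.97)² / (0.10) = 9.4
Q = 9.4 = K; the system is at equilibrium.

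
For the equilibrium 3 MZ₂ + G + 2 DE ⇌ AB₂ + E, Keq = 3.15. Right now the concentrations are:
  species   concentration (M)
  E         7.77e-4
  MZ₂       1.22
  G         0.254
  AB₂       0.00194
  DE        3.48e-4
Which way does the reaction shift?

Q = [AB₂]·[E] / ([MZ₂]³·[G]·[DE]²) = (0.00194)·(7.77e-4) / ((1.22)³·(0.254)·(3.48e-4)²) = 27.0
Q = 27.0 > Keq = 3.15, so the reverse reaction proceeds.

reverse (toward reactants)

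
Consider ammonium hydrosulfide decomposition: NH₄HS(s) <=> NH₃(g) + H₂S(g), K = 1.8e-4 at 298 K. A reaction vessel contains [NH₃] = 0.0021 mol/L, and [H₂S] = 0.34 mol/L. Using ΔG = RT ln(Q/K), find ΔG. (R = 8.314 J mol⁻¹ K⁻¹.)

ΔG = 3.41 kJ/mol

(NH₄HS is a pure solid — omitted from Q.)
Q = [NH₃]·[H₂S] = (0.0021)·(0.34) = 7.14e-4
ΔG = RT ln(Q/K) = (8.314 J mol⁻¹ K⁻¹)(298 K) × ln(7.14e-4/1.8e-4)
   = (2.478 kJ/mol)(1.378) = 3.41 kJ/mol
ΔG > 0, so the forward reaction is non-spontaneous (proceeds in reverse).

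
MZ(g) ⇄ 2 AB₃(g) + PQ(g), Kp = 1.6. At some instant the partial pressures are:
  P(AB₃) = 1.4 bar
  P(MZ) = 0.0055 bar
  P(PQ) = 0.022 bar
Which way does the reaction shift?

Qp = P(AB₃)²·P(PQ) / P(MZ) = (1.4)²·(0.022) / (0.0055) = 7.8
Qp = 7.8 > Kp = 1.6, so the reverse reaction proceeds.

in the reverse direction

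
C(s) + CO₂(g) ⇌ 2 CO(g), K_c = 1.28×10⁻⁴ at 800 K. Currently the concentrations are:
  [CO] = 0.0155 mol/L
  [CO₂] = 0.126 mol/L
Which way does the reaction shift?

in the reverse direction

(C is a pure solid — omitted from Q_c.)
Q_c = [CO]² / [CO₂] = (0.0155)² / (0.126) = 0.00191
Q_c = 0.00191 > K_c = 1.28×10⁻⁴, so the reverse reaction proceeds.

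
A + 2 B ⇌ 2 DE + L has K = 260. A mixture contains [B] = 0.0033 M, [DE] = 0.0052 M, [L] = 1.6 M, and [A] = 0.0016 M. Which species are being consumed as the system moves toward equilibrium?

Q = [DE]²·[L] / ([A]·[B]²) = (0.0052)²·(1.6) / ((0.0016)·(0.0033)²) = 2500
Q = 2500 > K = 260: net reverse reaction.

DE, L (products)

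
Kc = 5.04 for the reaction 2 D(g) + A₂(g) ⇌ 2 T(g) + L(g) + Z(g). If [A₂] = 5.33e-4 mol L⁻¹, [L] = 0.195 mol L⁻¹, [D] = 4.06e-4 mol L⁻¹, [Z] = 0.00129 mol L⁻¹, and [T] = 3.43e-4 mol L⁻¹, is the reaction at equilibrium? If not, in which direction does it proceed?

Qc = [T]²·[L]·[Z] / ([D]²·[A₂]) = (3.43e-4)²·(0.195)·(0.00129) / ((4.06e-4)²·(5.33e-4)) = 0.337
Qc = 0.337 < Kc = 5.04, so the forward reaction proceeds.

to the right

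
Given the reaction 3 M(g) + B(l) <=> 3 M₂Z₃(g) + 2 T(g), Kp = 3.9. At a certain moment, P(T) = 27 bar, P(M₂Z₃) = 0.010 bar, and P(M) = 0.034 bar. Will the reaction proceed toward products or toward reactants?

toward reactants

(B is a pure liquid — omitted from Qp.)
Qp = P(M₂Z₃)³·P(T)² / P(M)³ = (0.010)³·(27)² / (0.034)³ = 19
Qp = 19 > Kp = 3.9, so the reverse reaction proceeds.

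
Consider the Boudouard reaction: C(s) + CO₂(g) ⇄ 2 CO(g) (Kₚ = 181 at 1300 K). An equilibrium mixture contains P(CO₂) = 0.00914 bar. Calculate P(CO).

P(CO) = 1.29 bar

(C is a pure solid — omitted from Kₚ.)
At equilibrium, Kₚ = P(CO)² / P(CO₂) = 181.
(P(CO))² / (0.00914) = 181
P(CO)² = 1.65 ⇒ P(CO) = 1.29 bar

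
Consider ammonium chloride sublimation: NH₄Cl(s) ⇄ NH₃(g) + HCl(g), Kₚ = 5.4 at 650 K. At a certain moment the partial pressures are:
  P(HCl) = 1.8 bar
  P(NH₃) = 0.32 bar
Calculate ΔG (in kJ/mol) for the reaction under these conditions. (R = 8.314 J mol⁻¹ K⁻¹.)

ΔG = -12.1 kJ/mol

(NH₄Cl is a pure solid — omitted from Qₚ.)
Qₚ = P(NH₃)·P(HCl) = (0.32)·(1.8) = 0.576
ΔG = RT ln(Qₚ/Kₚ) = (8.314 J mol⁻¹ K⁻¹)(650 K) × ln(0.576/5.4)
   = (5.404 kJ/mol)(-2.238) = -12.1 kJ/mol
ΔG < 0, so the forward reaction is spontaneous (proceeds forward).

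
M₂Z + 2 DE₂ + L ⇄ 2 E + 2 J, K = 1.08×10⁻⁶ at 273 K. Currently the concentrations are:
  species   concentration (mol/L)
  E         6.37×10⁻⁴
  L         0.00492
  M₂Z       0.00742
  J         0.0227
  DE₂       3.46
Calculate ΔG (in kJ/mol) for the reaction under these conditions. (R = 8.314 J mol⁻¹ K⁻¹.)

Q = [E]²·[J]² / ([M₂Z]·[DE₂]²·[L]) = (6.37×10⁻⁴)²·(0.0227)² / ((0.00742)·(3.46)²·(0.00492)) = 4.78×10⁻⁷
ΔG = RT ln(Q/K) = (8.314 J mol⁻¹ K⁻¹)(273 K) × ln(4.78×10⁻⁷/1.08×10⁻⁶)
   = (2.270 kJ/mol)(-0.8151) = -1.85 kJ/mol
ΔG < 0, so the forward reaction is spontaneous (proceeds forward).

ΔG = -1.85 kJ/mol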